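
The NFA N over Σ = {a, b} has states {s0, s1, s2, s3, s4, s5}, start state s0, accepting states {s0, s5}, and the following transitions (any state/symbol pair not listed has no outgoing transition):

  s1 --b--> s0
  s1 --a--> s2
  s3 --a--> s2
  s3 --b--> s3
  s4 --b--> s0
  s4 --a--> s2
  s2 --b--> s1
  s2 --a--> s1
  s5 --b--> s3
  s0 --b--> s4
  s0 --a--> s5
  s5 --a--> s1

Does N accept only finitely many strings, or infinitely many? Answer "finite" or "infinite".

State s0 is reachable from the start and can reach an accepting state, and it lies on the cycle s0 → s4 → s0.
Traversing that cycle any number of times yields accepted strings of unbounded length, so the language is infinite.

infinite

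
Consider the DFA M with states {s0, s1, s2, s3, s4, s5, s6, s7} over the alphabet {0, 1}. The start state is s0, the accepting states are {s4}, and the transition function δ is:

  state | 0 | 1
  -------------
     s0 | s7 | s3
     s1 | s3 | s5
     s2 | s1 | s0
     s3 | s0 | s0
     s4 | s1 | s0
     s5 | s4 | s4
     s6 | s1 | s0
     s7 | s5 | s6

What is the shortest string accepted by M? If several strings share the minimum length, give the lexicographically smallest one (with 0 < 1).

000

A breadth-first search from s0 reaches an accepting state first via the path s0 → s7 → s5 → s4 on input 000.
No string of length < 3 is accepted (BFS exhausts all shorter strings without reaching an accepting state), and 000 is the lexicographically least accepting string of length 3.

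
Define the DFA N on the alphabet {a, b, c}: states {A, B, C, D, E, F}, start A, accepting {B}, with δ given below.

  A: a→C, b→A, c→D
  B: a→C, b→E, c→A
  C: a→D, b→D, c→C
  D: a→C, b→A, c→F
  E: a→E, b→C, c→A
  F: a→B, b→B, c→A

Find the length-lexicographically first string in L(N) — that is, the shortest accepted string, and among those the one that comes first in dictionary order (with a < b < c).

cca

A breadth-first search from A reaches an accepting state first via the path A → D → F → B on input cca.
No string of length < 3 is accepted (BFS exhausts all shorter strings without reaching an accepting state), and cca is the lexicographically least accepting string of length 3.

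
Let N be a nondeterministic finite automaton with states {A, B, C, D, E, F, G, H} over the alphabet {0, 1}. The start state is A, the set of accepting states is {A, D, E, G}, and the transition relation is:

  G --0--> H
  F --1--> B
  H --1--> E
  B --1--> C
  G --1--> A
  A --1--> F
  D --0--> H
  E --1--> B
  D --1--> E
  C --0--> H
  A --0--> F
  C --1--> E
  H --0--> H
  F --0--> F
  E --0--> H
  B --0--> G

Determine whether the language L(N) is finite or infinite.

infinite

State B is reachable from the start and can reach an accepting state, and it lies on the cycle B → C → E → B.
Traversing that cycle any number of times yields accepted strings of unbounded length, so the language is infinite.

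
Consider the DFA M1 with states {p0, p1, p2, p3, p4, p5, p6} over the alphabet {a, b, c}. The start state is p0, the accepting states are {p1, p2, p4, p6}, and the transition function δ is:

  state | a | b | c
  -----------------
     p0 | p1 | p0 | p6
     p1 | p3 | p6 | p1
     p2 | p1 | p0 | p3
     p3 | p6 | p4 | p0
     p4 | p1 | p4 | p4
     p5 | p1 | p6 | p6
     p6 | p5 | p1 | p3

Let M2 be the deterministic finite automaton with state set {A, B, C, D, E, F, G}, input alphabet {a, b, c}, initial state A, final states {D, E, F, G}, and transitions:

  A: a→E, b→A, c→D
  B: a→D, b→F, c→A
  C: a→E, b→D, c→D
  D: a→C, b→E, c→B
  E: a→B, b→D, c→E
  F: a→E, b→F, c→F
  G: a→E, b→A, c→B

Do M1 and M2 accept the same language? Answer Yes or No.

Exploring the product automaton M1 × M2 from the start pair (p0, A), following both machines on each input symbol, reaches 6 state pairs: (p0, A), (p1, E), (p6, D), (p3, B), (p5, C), (p4, F).
M1 accepts in {p1, p2, p4, p6} and M2 accepts in {D, E, F, G}. In every reachable pair the two components are either both accepting — (p1, E), (p6, D), (p4, F) — or both non-accepting, so no string is accepted by exactly one of the machines: L(M1) \ L(M2) and L(M2) \ L(M1) are both empty.
Hence every string is accepted by M1 iff it is accepted by M2, and the two languages coincide.

Yes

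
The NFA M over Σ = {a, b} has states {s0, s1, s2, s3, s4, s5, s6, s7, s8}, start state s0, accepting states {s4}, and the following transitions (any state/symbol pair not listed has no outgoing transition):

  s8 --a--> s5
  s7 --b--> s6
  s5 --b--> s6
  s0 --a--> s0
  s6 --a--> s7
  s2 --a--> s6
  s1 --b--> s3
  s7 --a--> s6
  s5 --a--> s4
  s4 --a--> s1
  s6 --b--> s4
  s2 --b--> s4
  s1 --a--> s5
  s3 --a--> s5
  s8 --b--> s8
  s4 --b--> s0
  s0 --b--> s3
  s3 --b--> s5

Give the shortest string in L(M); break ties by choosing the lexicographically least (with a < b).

baa

A breadth-first search from s0 reaches an accepting state first via the path s0 → s3 → s5 → s4 on input baa.
No string of length < 3 is accepted (BFS exhausts all shorter strings without reaching an accepting state), and baa is the lexicographically least accepting string of length 3.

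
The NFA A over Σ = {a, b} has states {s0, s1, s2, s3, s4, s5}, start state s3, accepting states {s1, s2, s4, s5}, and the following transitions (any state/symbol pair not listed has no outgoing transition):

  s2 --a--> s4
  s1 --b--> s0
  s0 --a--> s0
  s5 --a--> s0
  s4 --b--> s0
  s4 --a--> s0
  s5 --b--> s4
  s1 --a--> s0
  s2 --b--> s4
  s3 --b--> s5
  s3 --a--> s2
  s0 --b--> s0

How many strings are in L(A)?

5

The useful subgraph on states {s2, s3, s4, s5} is acyclic, so L(A) is finite; the longest accepting path visits 3 useful states, giving maximum string length 2.
Counting accepting paths from s3 by length: 2 of length 1, 3 of length 2. Total 5.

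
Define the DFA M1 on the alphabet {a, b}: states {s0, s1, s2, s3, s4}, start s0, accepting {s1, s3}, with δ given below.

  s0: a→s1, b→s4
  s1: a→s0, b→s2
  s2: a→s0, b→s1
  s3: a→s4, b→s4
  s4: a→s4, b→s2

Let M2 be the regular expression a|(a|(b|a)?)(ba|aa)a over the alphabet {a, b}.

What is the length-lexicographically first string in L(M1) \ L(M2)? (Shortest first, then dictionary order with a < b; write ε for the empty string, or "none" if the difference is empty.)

The string abb is accepted by M1 but not by M2.
No shorter string lies in the difference, and abb is the lexicographically first length-3 string in L(M1) \ L(M2).

abb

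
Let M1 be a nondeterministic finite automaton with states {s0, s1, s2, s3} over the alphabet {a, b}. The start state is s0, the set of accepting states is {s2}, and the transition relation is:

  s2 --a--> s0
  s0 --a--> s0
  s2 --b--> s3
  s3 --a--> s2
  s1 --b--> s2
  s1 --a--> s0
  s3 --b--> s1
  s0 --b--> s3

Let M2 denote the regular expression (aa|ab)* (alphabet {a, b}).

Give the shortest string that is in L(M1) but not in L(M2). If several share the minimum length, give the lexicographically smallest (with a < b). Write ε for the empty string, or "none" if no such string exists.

ba

The string ba is accepted by M1 but not by M2.
No shorter string lies in the difference, and ba is the lexicographically first length-2 string in L(M1) \ L(M2).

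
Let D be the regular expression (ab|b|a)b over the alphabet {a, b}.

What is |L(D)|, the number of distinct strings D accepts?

3

The expression has no Kleene star, so L(D) is finite. Expanding the alternatives gives {ab, bb, abb}.
That is 2 of length 2, 1 of length 3: 3 strings in all.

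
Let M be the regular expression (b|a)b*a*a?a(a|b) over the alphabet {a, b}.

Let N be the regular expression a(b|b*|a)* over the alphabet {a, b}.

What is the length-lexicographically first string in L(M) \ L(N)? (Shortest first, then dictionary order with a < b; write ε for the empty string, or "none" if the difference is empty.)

The string baa is accepted by M but not by N.
No shorter string lies in the difference, and baa is the lexicographically first length-3 string in L(M) \ L(N).

baa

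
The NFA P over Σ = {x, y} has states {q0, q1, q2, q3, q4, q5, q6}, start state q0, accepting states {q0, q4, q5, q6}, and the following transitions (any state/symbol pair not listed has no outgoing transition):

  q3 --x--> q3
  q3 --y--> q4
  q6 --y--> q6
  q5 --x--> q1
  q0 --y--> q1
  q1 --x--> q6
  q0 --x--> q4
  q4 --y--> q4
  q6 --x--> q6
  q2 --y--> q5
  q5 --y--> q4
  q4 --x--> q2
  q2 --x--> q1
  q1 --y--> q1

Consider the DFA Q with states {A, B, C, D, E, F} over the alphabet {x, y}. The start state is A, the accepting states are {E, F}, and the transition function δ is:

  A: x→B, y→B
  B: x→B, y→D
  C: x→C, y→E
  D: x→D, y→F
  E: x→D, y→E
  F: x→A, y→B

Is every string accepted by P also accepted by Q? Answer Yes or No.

No

The empty string ε is in L(P) but not in L(Q).
So L(P) ⊄ L(Q).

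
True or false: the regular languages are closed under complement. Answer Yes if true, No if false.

Take a complete DFA for L and swap accepting and non-accepting states; the resulting DFA accepts exactly Σ* \ L.
So the regular languages are closed under complement.

Yes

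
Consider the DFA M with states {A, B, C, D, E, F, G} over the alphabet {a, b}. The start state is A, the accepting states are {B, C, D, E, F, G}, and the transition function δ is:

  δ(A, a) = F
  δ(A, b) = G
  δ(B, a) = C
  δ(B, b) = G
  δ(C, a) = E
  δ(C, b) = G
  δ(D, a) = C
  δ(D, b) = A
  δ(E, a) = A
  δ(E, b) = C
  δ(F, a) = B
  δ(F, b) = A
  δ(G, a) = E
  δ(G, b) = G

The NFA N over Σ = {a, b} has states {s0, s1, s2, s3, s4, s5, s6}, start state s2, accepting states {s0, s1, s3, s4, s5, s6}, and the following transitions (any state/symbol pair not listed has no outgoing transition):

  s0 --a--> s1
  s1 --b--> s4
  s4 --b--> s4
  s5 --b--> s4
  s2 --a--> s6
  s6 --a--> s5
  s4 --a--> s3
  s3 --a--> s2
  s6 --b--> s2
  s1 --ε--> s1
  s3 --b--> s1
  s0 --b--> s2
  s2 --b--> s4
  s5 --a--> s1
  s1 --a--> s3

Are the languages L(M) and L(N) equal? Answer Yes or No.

Yes

Exploring the product automaton M × N from the start pair (A, s2), following both machines on each input symbol, reaches 6 state pairs: (A, s2), (F, s6), (G, s4), (B, s5), (E, s3), (C, s1).
M accepts in {B, C, D, E, F, G} and N accepts in {s0, s1, s3, s4, s5, s6}. In every reachable pair the two components are either both accepting — (F, s6), (G, s4), (B, s5), (E, s3), (C, s1) — or both non-accepting, so no string is accepted by exactly one of the machines: L(M) \ L(N) and L(N) \ L(M) are both empty.
Hence every string is accepted by M iff it is accepted by N, and the two languages coincide.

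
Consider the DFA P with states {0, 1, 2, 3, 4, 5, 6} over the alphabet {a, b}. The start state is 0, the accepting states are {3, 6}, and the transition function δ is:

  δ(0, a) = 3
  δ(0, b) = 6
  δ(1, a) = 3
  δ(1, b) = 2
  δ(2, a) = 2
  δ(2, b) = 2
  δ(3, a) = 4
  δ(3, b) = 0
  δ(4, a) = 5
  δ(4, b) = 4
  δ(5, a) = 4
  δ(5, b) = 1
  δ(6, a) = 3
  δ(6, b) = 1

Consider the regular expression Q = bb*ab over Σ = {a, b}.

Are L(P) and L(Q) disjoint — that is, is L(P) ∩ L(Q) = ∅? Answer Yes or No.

Converting the expression Q to a DFA (subset construction, then merging equivalent states) gives the minimal DFA with states {q0, q1, q2, q3, q4}, start state q0, accepting states {q4} and transitions q0: a→q1, b→q2; q1: a→q1, b→q1; q2: a→q3, b→q2; q3: a→q1, b→q4; q4: a→q1, b→q1.
Exploring the product automaton P × Q from the start pair (0, q0), following both machines on each input symbol, reaches 15 state pairs: (0, q0), (3, q1), (6, q2), (4, q1), (0, q1), (3, q3), (1, q2), (5, q1), (6, q1), (0, q4), (2, q2), (1, q1), (2, q3), (2, q1), (2, q4).
P accepts in {3, 6} and Q accepts in {q4}; no reachable pair has both components accepting, so no string drives both machines to acceptance simultaneously and L(P) ∩ L(Q) = ∅.
So no string is accepted by both, and the intersection is empty.

Yes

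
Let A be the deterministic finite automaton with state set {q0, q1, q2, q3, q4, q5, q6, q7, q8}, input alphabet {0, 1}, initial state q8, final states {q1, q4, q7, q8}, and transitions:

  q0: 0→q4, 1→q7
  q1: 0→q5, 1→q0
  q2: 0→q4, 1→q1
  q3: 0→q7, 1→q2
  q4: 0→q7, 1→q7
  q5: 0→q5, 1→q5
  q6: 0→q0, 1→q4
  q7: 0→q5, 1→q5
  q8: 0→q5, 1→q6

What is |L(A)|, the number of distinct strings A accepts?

8

The useful subgraph on states {q0, q4, q6, q7, q8} is acyclic, so L(A) is finite; the longest accepting path visits 5 useful states, giving maximum string length 4.
Counting accepting paths from q8 by length: 1 of length 0, 1 of length 2, 4 of length 3, 2 of length 4. Total 8.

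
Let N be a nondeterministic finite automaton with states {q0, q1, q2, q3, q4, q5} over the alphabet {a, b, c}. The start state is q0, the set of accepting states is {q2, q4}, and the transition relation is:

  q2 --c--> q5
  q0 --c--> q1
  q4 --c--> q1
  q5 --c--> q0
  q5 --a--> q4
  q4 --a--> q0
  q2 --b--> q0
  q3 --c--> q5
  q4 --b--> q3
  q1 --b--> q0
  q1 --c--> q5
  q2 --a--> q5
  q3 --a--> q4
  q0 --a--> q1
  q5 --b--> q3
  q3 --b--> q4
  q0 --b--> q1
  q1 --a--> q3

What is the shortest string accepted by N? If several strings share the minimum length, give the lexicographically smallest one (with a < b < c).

aaa

A breadth-first search from q0 reaches an accepting state first via the path q0 → q1 → q3 → q4 on input aaa.
No string of length < 3 is accepted (BFS exhausts all shorter strings without reaching an accepting state), and aaa is the lexicographically least accepting string of length 3.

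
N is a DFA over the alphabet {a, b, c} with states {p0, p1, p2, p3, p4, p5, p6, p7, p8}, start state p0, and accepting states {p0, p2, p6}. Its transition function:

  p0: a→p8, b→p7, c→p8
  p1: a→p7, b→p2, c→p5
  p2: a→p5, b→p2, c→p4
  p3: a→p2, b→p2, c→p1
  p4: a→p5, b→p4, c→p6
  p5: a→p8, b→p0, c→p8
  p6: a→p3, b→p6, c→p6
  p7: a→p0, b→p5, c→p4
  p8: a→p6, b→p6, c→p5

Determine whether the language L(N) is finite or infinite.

infinite

State p8 is reachable from the start and can reach an accepting state, and it lies on the cycle p8 → p5 → p8.
Traversing that cycle any number of times yields accepted strings of unbounded length, so the language is infinite.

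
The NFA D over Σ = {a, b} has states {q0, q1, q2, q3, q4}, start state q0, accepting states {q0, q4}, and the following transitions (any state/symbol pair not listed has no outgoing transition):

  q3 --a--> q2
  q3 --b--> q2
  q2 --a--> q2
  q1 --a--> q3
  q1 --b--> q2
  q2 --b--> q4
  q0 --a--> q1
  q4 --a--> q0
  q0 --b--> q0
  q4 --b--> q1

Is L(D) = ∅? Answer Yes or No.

The empty string ε is accepted: the run q0 ends in the accepting state q0.
Since at least one string is accepted, L(D) is not empty.

No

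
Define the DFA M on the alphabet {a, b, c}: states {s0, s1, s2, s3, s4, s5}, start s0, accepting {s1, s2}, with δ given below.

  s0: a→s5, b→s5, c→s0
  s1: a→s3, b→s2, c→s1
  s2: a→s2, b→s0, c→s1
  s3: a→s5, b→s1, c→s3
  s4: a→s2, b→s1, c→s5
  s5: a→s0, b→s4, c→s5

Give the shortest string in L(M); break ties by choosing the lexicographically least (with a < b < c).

A breadth-first search from s0 reaches an accepting state first via the path s0 → s5 → s4 → s2 on input aba.
No string of length < 3 is accepted (BFS exhausts all shorter strings without reaching an accepting state), and aba is the lexicographically least accepting string of length 3.

aba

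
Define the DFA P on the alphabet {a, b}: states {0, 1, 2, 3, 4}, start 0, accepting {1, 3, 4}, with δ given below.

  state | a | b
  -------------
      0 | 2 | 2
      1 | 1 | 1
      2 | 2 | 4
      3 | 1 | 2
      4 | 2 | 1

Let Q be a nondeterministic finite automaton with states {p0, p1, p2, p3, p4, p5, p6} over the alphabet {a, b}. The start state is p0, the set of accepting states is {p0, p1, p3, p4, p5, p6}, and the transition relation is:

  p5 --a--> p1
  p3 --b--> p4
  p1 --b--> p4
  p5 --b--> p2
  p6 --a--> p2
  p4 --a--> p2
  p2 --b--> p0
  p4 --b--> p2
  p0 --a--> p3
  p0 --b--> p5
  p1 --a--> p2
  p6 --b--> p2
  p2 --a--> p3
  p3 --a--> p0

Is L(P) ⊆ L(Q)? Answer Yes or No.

The string bb is in L(P) but not in L(Q).
So L(P) ⊄ L(Q).

No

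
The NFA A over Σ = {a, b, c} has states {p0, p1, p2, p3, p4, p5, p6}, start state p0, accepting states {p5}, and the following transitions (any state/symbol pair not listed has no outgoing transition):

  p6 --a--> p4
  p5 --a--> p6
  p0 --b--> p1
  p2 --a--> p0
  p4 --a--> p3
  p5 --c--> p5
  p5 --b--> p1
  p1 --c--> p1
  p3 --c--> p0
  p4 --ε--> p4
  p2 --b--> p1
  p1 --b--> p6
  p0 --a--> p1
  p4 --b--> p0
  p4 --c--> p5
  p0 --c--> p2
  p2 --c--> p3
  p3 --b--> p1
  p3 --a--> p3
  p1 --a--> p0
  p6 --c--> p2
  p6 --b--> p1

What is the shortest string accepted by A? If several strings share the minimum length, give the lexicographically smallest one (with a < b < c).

A breadth-first search from p0 reaches an accepting state first via the path p0 → p1 → p6 → p4 → p5 on input abac.
No string of length < 4 is accepted (BFS exhausts all shorter strings without reaching an accepting state), and abac is the lexicographically least accepting string of length 4.

abac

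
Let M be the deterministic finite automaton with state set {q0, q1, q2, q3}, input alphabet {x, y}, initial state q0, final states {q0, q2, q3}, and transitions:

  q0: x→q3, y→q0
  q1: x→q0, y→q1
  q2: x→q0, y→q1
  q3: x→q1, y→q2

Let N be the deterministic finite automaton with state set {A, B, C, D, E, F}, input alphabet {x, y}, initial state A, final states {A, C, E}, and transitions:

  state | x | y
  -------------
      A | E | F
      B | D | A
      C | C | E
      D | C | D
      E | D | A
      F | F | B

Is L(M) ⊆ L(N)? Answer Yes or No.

The string y is in L(M) but not in L(N).
So L(M) ⊄ L(N).

No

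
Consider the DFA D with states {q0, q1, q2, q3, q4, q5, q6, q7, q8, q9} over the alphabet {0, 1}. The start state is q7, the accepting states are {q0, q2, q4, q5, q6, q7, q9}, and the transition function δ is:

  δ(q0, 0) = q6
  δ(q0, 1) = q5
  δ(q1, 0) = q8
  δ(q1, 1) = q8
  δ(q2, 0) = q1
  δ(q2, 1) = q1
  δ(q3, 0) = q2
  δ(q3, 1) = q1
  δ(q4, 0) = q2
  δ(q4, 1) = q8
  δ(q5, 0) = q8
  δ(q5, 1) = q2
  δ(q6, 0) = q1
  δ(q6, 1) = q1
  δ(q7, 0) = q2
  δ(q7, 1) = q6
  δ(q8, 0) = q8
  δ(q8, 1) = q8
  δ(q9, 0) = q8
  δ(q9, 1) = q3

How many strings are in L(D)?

3

The useful subgraph on states {q2, q6, q7} is acyclic, so L(D) is finite; the longest accepting path visits 2 useful states, giving maximum string length 1.
Counting accepting paths from q7 by length: 1 of length 0, 2 of length 1. Total 3.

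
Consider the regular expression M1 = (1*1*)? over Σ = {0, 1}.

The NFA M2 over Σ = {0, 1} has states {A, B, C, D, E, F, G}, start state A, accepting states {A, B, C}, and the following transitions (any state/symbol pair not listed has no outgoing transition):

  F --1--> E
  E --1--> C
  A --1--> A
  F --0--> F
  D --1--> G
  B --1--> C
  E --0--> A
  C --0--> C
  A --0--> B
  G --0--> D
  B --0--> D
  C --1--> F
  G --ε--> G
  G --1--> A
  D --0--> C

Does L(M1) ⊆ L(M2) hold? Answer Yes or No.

Converting the expression M1 to a DFA (subset construction, then merging equivalent states) gives the minimal DFA with states {r0, r1}, start state r0, accepting states {r0} and transitions r0: 0→r1, 1→r0; r1: 0→r1, 1→r1.
Exploring the product automaton M1 × M2 from the start pair (r0, A), following both machines on each input symbol, reaches 8 state pairs: (r0, A), (r1, B), (r1, D), (r1, C), (r1, G), (r1, F), (r1, A), (r1, E).
M1 accepts in {r0} and M2 accepts in {A, B, C}. The reachable pairs whose M1-component is accepting are (r0, A); in each of them the M2-component is accepting too, so the product for L(M1) \ L(M2) (M1-component accepting, M2-component rejecting) has no reachable accepting pair and the difference is empty.
Hence every string in L(M1) is also in L(M2).

Yes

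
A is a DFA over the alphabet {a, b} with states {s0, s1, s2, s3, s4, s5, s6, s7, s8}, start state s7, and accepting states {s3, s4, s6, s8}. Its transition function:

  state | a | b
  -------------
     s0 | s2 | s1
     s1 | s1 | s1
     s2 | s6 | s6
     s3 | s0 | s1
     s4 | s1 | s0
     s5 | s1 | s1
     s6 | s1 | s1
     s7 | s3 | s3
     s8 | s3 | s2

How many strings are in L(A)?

6

The useful subgraph on states {s0, s2, s3, s6, s7} is acyclic, so L(A) is finite; the longest accepting path visits 5 useful states, giving maximum string length 4.
Counting accepting paths from s7 by length: 2 of length 1, 4 of length 4. Total 6.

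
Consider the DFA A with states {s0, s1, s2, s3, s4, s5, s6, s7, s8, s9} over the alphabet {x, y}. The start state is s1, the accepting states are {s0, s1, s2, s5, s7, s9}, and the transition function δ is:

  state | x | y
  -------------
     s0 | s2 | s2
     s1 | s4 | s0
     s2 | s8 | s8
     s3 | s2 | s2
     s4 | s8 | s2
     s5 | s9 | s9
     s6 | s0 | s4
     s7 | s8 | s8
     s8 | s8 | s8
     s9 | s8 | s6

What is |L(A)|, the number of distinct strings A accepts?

The useful subgraph on states {s0, s1, s2, s4} is acyclic, so L(A) is finite; the longest accepting path visits 3 useful states, giving maximum string length 2.
Counting accepting paths from s1 by length: 1 of length 0, 1 of length 1, 3 of length 2. Total 5.

5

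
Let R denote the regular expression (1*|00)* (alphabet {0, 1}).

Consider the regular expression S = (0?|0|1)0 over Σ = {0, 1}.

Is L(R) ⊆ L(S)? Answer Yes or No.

No

The empty string ε is in L(R) but not in L(S).
So L(R) ⊄ L(S).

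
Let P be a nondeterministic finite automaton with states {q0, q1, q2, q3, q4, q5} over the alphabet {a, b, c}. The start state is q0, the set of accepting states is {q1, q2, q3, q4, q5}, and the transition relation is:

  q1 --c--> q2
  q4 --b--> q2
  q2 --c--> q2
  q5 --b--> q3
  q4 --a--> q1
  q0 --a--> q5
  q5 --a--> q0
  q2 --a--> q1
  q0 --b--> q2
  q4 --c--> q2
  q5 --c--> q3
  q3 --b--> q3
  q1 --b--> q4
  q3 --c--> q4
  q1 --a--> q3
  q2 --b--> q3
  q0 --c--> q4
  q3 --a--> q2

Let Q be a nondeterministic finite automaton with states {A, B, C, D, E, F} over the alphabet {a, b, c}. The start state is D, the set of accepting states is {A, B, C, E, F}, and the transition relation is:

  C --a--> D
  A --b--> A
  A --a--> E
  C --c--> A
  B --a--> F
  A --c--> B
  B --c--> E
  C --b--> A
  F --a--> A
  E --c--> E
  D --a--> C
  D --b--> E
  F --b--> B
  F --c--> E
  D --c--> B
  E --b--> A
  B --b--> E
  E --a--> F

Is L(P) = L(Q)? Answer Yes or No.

Yes

Exploring the product automaton P × Q from the start pair (q0, D), following both machines on each input symbol, reaches 6 state pairs: (q0, D), (q5, C), (q2, E), (q4, B), (q3, A), (q1, F).
P accepts in {q1, q2, q3, q4, q5} and Q accepts in {A, B, C, E, F}. In every reachable pair the two components are either both accepting — (q5, C), (q2, E), (q4, B), (q3, A), (q1, F) — or both non-accepting, so no string is accepted by exactly one of the machines: L(P) \ L(Q) and L(Q) \ L(P) are both empty.
Hence every string is accepted by P iff it is accepted by Q, and the two languages coincide.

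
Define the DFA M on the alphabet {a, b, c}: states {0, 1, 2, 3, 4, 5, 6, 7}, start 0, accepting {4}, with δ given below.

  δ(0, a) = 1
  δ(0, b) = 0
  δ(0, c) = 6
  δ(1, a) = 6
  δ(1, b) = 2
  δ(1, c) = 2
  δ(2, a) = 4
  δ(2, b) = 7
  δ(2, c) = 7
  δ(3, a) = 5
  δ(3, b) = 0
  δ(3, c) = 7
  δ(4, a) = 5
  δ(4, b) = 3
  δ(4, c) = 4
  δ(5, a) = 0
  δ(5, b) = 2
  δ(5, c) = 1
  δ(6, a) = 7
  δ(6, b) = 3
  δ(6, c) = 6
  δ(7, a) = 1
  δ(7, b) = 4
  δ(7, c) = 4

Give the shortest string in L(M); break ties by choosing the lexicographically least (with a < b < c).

A breadth-first search from 0 reaches an accepting state first via the path 0 → 1 → 2 → 4 on input aba.
No string of length < 3 is accepted (BFS exhausts all shorter strings without reaching an accepting state), and aba is the lexicographically least accepting string of length 3.

aba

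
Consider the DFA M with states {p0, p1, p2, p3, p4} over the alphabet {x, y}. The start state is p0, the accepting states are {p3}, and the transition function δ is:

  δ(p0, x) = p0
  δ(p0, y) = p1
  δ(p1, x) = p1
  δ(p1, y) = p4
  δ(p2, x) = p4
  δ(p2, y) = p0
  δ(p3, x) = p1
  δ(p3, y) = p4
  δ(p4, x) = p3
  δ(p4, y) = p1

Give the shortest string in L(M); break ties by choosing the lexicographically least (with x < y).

yyx

A breadth-first search from p0 reaches an accepting state first via the path p0 → p1 → p4 → p3 on input yyx.
No string of length < 3 is accepted (BFS exhausts all shorter strings without reaching an accepting state), and yyx is the lexicographically least accepting string of length 3.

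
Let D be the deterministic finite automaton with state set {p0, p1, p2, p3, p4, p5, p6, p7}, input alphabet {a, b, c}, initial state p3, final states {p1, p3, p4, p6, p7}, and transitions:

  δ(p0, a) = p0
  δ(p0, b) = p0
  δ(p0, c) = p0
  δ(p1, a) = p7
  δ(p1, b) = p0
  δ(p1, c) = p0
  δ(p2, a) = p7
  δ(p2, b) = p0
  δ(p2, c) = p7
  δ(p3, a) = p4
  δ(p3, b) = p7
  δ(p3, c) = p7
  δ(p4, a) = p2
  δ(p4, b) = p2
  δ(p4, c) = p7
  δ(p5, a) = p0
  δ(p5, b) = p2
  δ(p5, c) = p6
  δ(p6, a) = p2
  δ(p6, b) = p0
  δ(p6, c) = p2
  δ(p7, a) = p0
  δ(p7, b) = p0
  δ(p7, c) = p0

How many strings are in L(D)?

The useful subgraph on states {p2, p3, p4, p7} is acyclic, so L(D) is finite; the longest accepting path visits 4 useful states, giving maximum string length 3.
Counting accepting paths from p3 by length: 1 of length 0, 3 of length 1, 1 of length 2, 4 of length 3. Total 9.

9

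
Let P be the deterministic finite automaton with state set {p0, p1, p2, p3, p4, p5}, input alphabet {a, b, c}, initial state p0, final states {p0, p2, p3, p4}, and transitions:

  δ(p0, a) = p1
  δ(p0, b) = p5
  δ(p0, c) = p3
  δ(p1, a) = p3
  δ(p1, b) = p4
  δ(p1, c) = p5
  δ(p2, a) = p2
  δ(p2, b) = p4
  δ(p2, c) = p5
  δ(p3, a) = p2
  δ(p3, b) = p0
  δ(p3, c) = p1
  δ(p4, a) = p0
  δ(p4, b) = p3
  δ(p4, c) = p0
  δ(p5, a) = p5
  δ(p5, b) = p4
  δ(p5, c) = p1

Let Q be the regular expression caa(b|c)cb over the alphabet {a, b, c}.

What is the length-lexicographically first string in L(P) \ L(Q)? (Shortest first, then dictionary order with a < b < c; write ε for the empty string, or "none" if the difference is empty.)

ε

The empty string ε is accepted by P but not by Q.
Since ε is the unique shortest string, it is the required witness.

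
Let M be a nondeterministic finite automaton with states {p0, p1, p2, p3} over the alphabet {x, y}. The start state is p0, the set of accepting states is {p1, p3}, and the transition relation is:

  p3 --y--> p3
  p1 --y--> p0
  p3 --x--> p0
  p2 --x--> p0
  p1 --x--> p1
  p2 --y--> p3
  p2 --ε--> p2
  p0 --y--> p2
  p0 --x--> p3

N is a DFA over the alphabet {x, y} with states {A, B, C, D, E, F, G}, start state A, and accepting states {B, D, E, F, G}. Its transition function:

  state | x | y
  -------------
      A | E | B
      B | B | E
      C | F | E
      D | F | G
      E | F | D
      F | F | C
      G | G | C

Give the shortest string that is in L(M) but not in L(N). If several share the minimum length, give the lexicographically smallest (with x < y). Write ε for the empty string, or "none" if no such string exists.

xxxy

The string xxxy is accepted by M but not by N.
No shorter string lies in the difference, and xxxy is the lexicographically first length-4 string in L(M) \ L(N).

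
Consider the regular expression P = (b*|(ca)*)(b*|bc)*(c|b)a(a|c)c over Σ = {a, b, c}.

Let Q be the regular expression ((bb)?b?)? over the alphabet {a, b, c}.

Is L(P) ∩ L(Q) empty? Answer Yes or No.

Converting the expression P to a DFA (subset construction, then merging equivalent states) gives the minimal DFA with states {p0, p1, p2, p3, p4, p5, p6, p7, p8, p9, p10}, start state p0, accepting states {p10} and transitions p0: a→p1, b→p2, c→p3; p1: a→p1, b→p1, c→p1; p2: a→p4, b→p2, c→p5; p3: a→p6, b→p1, c→p1; p4: a→p7, b→p1, c→p7; p5: a→p4, b→p2, c→p8; p6: a→p7, b→p2, c→p9; p7: a→p1, b→p1, c→p10; p8: a→p4, b→p1, c→p1; p9: a→p6, b→p1, c→p10; p10: a→p1, b→p1, c→p1.
Converting the expression Q to a DFA (subset construction, then merging equivalent states) gives the minimal DFA with states {q0, q1, q2, q3, q4}, start state q0, accepting states {q0, q2, q3, q4} and transitions q0: a→q1, b→q2, c→q1; q1: a→q1, b→q1, c→q1; q2: a→q1, b→q3, c→q1; q3: a→q1, b→q4, c→q1; q4: a→q1, b→q1, c→q1.
Exploring the product automaton P × Q from the start pair (p0, q0), following both machines on each input symbol, reaches 14 state pairs: (p0, q0), (p1, q1), (p2, q2), (p3, q1), (p4, q1), (p2, q3), (p5, q1), (p6, q1), (p7, q1), (p2, q4), (p2, q1), (p8, q1), (p9, q1), (p10, q1).
P accepts in {p10} and Q accepts in {q0, q2, q3, q4}; no reachable pair has both components accepting, so no string drives both machines to acceptance simultaneously and L(P) ∩ L(Q) = ∅.
So no string is accepted by both, and the intersection is empty.

Yes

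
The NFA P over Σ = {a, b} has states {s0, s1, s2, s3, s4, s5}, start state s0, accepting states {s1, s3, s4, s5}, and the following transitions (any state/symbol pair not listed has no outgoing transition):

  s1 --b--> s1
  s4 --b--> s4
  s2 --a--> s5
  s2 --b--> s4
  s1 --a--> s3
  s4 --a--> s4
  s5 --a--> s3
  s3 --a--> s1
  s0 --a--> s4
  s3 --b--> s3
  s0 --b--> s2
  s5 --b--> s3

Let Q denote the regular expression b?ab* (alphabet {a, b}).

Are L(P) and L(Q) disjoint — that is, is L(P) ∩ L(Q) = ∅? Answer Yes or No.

No

The string a is accepted by both P and Q.
Hence L(P) ∩ L(Q) ≠ ∅.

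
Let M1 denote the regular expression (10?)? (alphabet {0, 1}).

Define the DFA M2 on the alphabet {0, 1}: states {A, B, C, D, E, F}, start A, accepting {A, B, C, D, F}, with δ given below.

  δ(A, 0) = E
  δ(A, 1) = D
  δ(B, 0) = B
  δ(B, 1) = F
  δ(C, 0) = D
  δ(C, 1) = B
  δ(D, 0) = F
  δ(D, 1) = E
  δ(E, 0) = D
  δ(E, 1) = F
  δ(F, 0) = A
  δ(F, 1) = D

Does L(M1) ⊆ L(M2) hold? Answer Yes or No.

Yes

Converting the expression M1 to a DFA (subset construction, then merging equivalent states) gives the minimal DFA with states {r0, r1, r2, r3}, start state r0, accepting states {r0, r2, r3} and transitions r0: 0→r1, 1→r2; r1: 0→r1, 1→r1; r2: 0→r3, 1→r1; r3: 0→r1, 1→r1.
Exploring the product automaton M1 × M2 from the start pair (r0, A), following both machines on each input symbol, reaches 7 state pairs: (r0, A), (r1, E), (r2, D), (r1, D), (r1, F), (r3, F), (r1, A).
M1 accepts in {r0, r2, r3} and M2 accepts in {A, B, C, D, F}. The reachable pairs whose M1-component is accepting are (r0, A), (r2, D), (r3, F); in each of them the M2-component is accepting too, so the product for L(M1) \ L(M2) (M1-component accepting, M2-component rejecting) has no reachable accepting pair and the difference is empty.
Hence every string in L(M1) is also in L(M2).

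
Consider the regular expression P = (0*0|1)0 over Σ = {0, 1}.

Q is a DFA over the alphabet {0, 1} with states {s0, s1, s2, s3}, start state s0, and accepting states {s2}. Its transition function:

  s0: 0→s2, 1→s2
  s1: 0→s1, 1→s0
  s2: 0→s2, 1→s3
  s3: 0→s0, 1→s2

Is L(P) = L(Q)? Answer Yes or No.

No

The string 0 is accepted by Q but rejected by P.
So L(P) ≠ L(Q).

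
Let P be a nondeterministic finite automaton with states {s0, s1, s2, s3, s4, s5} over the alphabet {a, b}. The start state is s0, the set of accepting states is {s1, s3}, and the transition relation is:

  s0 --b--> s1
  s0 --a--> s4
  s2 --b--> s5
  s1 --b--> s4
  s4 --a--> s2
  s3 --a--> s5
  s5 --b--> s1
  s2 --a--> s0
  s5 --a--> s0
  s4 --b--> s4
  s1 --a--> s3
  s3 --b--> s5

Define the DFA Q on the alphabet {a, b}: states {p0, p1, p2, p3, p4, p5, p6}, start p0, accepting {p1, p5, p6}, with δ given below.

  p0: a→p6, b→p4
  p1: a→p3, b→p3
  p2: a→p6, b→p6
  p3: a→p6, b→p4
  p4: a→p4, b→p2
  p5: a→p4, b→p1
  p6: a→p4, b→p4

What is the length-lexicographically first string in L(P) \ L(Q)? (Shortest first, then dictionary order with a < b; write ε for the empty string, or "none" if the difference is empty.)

b

The string b is accepted by P but not by Q.
No shorter string lies in the difference, and b is the lexicographically first length-1 string in L(P) \ L(Q).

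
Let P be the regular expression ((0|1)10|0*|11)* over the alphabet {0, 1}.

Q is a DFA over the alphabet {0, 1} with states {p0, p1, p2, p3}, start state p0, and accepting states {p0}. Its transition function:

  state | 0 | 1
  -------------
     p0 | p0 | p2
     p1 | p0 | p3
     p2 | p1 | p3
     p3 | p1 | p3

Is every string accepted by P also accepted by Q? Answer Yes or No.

No

The string 11 is in L(P) but not in L(Q).
So L(P) ⊄ L(Q).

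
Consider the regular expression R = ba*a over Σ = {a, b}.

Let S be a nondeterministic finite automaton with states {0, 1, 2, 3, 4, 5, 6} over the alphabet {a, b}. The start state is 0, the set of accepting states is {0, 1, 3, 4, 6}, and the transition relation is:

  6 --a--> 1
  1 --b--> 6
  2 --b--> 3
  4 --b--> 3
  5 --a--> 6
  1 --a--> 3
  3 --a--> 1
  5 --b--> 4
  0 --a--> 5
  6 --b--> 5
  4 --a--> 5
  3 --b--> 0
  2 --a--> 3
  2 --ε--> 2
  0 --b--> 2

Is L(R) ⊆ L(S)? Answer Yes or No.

Converting the expression R to a DFA (subset construction, then merging equivalent states) gives the minimal DFA with states {r0, r1, r2, r3}, start state r0, accepting states {r3} and transitions r0: a→r1, b→r2; r1: a→r1, b→r1; r2: a→r3, b→r1; r3: a→r3, b→r1.
Exploring the product automaton R × S from the start pair (r0, 0), following both machines on each input symbol, reaches 11 state pairs: (r0, 0), (r1, 5), (r2, 2), (r1, 6), (r1, 4), (r3, 3), (r1, 3), (r1, 1), (r3, 1), (r1, 0), (r1, 2).
R accepts in {r3} and S accepts in {0, 1, 3, 4, 6}. The reachable pairs whose R-component is accepting are (r3, 3), (r3, 1); in each of them the S-component is accepting too, so the product for L(R) \ L(S) (R-component accepting, S-component rejecting) has no reachable accepting pair and the difference is empty.
Hence every string in L(R) is also in L(S).

Yes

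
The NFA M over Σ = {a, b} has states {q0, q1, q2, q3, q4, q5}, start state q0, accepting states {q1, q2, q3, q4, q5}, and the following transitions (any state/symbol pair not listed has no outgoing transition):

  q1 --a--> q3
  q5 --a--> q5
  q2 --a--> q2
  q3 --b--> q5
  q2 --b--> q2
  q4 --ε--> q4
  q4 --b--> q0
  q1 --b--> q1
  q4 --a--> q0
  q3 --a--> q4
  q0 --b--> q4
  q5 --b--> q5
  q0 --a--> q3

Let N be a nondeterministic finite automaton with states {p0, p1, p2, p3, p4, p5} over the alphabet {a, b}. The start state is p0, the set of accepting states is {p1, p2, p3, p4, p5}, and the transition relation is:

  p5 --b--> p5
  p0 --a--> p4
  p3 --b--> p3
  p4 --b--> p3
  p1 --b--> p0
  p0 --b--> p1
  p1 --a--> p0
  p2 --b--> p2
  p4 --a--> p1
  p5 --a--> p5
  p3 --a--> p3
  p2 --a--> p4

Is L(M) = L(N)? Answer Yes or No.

Yes

Exploring the product automaton M × N from the start pair (q0, p0), following both machines on each input symbol, reaches 4 state pairs: (q0, p0), (q3, p4), (q4, p1), (q5, p3).
M accepts in {q1, q2, q3, q4, q5} and N accepts in {p1, p2, p3, p4, p5}. In every reachable pair the two components are either both accepting — (q3, p4), (q4, p1), (q5, p3) — or both non-accepting, so no string is accepted by exactly one of the machines: L(M) \ L(N) and L(N) \ L(M) are both empty.
Hence every string is accepted by M iff it is accepted by N, and the two languages coincide.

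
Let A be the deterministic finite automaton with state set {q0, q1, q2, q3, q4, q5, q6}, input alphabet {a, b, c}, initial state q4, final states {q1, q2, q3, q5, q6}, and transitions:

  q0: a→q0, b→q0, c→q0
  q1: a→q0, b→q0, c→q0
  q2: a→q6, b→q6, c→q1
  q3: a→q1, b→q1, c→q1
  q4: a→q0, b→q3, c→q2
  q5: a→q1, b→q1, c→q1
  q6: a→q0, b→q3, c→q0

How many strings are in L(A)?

The useful subgraph on states {q1, q2, q3, q4, q6} is acyclic, so L(A) is finite; the longest accepting path visits 5 useful states, giving maximum string length 4.
Counting accepting paths from q4 by length: 2 of length 1, 6 of length 2, 2 of length 3, 6 of length 4. Total 16.

16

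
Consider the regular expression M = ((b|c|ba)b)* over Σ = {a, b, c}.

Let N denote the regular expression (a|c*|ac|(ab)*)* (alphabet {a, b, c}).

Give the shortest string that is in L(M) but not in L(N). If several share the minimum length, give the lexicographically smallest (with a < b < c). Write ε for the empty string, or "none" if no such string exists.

bb

The string bb is accepted by M but not by N.
No shorter string lies in the difference, and bb is the lexicographically first length-2 string in L(M) \ L(N).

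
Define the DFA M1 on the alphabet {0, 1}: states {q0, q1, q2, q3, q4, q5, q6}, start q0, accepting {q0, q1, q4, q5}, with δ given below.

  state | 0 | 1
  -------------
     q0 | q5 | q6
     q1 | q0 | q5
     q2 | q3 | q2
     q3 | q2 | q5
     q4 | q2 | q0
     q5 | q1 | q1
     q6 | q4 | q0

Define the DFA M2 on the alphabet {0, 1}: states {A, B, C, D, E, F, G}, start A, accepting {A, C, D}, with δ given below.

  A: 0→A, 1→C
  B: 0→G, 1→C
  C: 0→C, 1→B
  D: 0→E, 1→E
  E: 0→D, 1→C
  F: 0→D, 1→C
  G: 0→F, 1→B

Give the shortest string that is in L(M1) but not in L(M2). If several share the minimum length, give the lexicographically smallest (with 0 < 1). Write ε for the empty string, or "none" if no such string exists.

11

The string 11 is accepted by M1 but not by M2.
No shorter string lies in the difference, and 11 is the lexicographically first length-2 string in L(M1) \ L(M2).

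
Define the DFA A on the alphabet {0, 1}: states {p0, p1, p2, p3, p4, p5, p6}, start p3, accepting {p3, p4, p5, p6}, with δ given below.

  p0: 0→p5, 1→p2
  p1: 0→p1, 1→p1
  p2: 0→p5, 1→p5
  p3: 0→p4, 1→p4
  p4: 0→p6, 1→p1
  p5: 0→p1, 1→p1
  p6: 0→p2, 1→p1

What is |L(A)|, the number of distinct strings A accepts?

9

The useful subgraph on states {p2, p3, p4, p5, p6} is acyclic, so L(A) is finite; the longest accepting path visits 5 useful states, giving maximum string length 4.
Counting accepting paths from p3 by length: 1 of length 0, 2 of length 1, 2 of length 2, 4 of length 4. Total 9.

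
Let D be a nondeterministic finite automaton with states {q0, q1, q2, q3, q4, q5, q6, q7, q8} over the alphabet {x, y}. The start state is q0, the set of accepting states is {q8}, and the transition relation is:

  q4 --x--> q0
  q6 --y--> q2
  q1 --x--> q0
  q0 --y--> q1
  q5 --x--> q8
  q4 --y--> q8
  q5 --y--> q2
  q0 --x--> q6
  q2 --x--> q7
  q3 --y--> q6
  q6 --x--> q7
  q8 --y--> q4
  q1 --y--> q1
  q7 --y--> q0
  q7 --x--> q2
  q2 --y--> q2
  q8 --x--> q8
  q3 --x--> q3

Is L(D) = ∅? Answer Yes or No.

Yes

The states reachable from the start state are {q0, q1, q2, q6, q7}.
None of the accepting states {q8} is reachable, so no string is accepted and L(D) = ∅.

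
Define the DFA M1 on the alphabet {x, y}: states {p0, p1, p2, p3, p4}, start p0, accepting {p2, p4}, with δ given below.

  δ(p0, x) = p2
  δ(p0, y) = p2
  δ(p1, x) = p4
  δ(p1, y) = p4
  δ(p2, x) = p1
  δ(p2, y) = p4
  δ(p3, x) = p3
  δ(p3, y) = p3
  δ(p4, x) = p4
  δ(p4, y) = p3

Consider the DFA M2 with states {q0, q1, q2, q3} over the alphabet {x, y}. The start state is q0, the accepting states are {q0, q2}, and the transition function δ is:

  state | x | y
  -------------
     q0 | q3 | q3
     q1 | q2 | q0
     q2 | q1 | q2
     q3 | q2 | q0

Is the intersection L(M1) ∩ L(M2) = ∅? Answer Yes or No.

No

The string xy is accepted by both M1 and M2.
Hence L(M1) ∩ L(M2) ≠ ∅.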